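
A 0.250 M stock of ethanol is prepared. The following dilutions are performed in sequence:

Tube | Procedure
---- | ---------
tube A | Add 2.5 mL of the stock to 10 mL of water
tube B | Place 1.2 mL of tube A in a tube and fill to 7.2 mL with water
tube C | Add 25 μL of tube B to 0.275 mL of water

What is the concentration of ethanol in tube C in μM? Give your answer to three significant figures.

Step 1: 2.5 mL + 10 mL = 12.5 mL total → factor 12.5/2.5 = 5
Step 2: 1.2 mL brought to 7.2 mL → factor 7.2/1.2 = 6
Step 3: 25 μL + 0.275 mL = 300 μL total → factor 300/25 = 12
Overall dilution factor = 5 × 6 × 12 = 360
Final = 0.250 M / 360 = 0.0006944 M = 694 μM

694 μM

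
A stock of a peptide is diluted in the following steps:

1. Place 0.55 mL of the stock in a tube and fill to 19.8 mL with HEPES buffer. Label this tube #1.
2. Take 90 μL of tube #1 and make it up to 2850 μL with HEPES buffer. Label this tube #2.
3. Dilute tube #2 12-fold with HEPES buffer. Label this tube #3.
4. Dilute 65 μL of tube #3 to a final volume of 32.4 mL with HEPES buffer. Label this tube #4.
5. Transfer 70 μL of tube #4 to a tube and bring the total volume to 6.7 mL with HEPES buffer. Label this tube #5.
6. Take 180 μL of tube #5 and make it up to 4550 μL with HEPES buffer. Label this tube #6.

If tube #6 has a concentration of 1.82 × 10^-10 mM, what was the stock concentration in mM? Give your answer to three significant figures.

3.00 mM

Step 1: 0.55 mL brought to 19.8 mL → factor 19.8/0.55 = 36
Step 2: 90 μL brought to 2850 μL → factor 2850/90 = 31.667
Step 3: 12-fold → factor 12
Step 4: 65 μL brought to 32.4 mL → factor 32400/65 = 498.46
Step 5: 70 μL brought to 6.7 mL → factor 6700/70 = 95.714
Step 6: 180 μL brought to 4550 μL → factor 4550/180 = 25.278
Overall dilution factor = 36 × 31.667 × 12 × 498.46 × 95.714 × 25.278 = 1.6498 × 10^10
Stock = 1.82 × 10^-10 mM × 1.6498 × 10^10 = 3.00 mM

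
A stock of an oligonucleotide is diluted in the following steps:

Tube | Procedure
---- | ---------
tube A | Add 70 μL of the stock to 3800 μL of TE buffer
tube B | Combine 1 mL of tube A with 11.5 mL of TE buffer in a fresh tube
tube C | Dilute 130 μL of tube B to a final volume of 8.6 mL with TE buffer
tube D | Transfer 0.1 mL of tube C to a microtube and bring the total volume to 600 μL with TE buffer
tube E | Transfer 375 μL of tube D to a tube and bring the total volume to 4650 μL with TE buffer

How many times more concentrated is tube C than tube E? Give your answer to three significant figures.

74.4

Step 1: 70 μL + 3800 μL = 3870 μL total → factor 3870/70 = 55.286
Step 2: 1 mL + 11.5 mL = 12.5 mL total → factor 12.5/1 = 12.5
Step 3: 130 μL brought to 8.6 mL → factor 8600/130 = 66.154
Step 4: 0.1 mL brought to 600 μL → factor 0.6/0.1 = 6
Step 5: 375 μL brought to 4650 μL → factor 4650/375 = 12.4
Dilution factor to tube C = 45717; to tube E = 3.4013 × 10^6
[tube C]/[tube E] = (factor to tube E)/(factor to tube C) = 3.4013 × 10^6/45717 = 74.4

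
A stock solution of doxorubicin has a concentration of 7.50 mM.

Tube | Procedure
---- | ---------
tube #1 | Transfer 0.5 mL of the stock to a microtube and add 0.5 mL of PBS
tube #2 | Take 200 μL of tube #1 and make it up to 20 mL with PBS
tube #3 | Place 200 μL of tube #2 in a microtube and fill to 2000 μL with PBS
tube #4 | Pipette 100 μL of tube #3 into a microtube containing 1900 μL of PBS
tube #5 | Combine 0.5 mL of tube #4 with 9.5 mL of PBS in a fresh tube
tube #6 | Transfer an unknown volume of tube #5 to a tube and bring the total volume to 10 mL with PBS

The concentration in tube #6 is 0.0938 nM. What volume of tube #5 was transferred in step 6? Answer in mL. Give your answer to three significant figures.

Step 1: 0.5 mL + 0.5 mL = 1 mL total → factor 1/0.5 = 2
Step 2: 200 μL brought to 20 mL → factor 20000/200 = 100
Step 3: 200 μL brought to 2000 μL → factor 2000/200 = 10
Step 4: 100 μL + 1900 μL = 2000 μL total → factor 2000/100 = 20
Step 5: 0.5 mL + 9.5 mL = 10 mL total → factor 10/0.5 = 20
Step 6: v brought to 10 mL → factor = 10 mL/v
Product of known-step factors = 8 × 10^5
Overall factor = 7.50 mM / (0.0938 nM) = 7.9957 × 10^7
Step-6 factor = 7.9957 × 10^7 / 8 × 10^5 = 99.947
v = 10 mL / 99.947 = 0.100 mL

0.100 mL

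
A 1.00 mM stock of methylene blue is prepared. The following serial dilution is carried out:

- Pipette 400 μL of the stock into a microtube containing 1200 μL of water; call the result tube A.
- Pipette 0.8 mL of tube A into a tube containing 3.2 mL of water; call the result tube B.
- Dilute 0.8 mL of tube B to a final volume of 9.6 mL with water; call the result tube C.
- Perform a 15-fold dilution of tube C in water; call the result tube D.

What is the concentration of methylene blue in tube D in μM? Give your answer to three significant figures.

Step 1: 400 μL + 1200 μL = 1600 μL total → factor 1600/400 = 4
Step 2: 0.8 mL + 3.2 mL = 4 mL total → factor 4/0.8 = 5
Step 3: 0.8 mL brought to 9.6 mL → factor 9.6/0.8 = 12
Step 4: 15-fold → factor 15
Overall dilution factor = 4 × 5 × 12 × 15 = 3600
Final = 1.00 mM / 3600 = 0.0002778 mM = 0.278 μM

0.278 μM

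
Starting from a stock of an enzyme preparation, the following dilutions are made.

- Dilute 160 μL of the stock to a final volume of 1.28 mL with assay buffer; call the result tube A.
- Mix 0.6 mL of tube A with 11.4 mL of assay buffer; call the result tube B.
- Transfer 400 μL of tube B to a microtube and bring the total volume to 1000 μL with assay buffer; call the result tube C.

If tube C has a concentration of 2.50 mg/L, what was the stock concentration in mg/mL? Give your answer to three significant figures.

Step 1: 160 μL brought to 1.28 mL → factor 1280/160 = 8
Step 2: 0.6 mL + 11.4 mL = 12 mL total → factor 12/0.6 = 20
Step 3: 400 μL brought to 1000 μL → factor 1000/400 = 2.5
Overall dilution factor = 8 × 20 × 2.5 = 400
Stock = 2.50 mg/L × 400 = 1000 mg/L = 1.00 mg/mL

1.00 mg/mL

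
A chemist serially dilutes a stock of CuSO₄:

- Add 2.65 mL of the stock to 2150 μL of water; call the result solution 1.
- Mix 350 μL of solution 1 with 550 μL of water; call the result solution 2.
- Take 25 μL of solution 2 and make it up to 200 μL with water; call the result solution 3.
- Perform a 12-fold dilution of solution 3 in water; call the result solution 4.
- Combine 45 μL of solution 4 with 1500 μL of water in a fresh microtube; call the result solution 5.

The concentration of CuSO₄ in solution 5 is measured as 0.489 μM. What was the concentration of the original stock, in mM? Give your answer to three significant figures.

Step 1: 2.65 mL + 2150 μL = 4.8 mL total → factor 4.8/2.65 = 1.8113
Step 2: 350 μL + 550 μL = 900 μL total → factor 900/350 = 2.5714
Step 3: 25 μL brought to 200 μL → factor 200/25 = 8
Step 4: 12-fold → factor 12
Step 5: 45 μL + 1500 μL = 1545 μL total → factor 1545/45 = 34.333
Overall dilution factor = 1.8113 × 2.5714 × 8 × 12 × 34.333 = 15352
Stock = 0.489 μM × 15352 = 7507 μM = 7.51 mM

7.51 mM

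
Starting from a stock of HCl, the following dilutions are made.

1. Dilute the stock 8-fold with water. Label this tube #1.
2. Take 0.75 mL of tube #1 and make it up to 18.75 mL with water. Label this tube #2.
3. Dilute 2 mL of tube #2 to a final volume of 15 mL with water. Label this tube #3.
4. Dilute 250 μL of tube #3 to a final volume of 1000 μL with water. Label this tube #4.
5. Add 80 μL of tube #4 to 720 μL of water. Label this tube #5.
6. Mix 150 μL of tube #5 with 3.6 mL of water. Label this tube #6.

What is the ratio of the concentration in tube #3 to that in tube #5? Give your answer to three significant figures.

40.0

Step 1: 8-fold → factor 8
Step 2: 0.75 mL brought to 18.75 mL → factor 18.75/0.75 = 25
Step 3: 2 mL brought to 15 mL → factor 15/2 = 7.5
Step 4: 250 μL brought to 1000 μL → factor 1000/250 = 4
Step 5: 80 μL + 720 μL = 800 μL total → factor 800/80 = 10
Dilution factor to tube #3 = 1500; to tube #5 = 60000
[tube #3]/[tube #5] = (factor to tube #5)/(factor to tube #3) = 60000/1500 = 40.0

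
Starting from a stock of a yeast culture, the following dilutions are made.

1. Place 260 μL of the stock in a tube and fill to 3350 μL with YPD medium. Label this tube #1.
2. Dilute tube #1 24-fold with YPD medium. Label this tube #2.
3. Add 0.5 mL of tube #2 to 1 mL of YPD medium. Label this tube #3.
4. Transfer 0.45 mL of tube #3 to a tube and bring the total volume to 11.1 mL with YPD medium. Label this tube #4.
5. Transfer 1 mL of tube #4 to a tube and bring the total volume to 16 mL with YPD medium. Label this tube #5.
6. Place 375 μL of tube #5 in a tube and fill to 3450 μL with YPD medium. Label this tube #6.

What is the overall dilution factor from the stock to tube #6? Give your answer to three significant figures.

3.37 × 10^6

Step 1: 260 μL brought to 3350 μL → factor 3350/260 = 12.885
Step 2: 24-fold → factor 24
Step 3: 0.5 mL + 1 mL = 1.5 mL total → factor 1.5/0.5 = 3
Step 4: 0.45 mL brought to 11.1 mL → factor 11.1/0.45 = 24.667
Step 5: 1 mL brought to 16 mL → factor 16/1 = 16
Step 6: 375 μL brought to 3450 μL → factor 3450/375 = 9.2
Overall dilution factor = 12.885 × 24 × 3 × 24.667 × 16 × 9.2 = 3.3684 × 10^6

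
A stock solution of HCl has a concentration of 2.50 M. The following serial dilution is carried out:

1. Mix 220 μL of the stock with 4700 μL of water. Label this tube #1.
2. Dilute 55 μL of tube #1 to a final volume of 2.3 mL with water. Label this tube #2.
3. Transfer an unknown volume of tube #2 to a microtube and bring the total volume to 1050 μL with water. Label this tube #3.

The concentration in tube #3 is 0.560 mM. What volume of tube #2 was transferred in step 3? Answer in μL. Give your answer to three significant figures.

Step 1: 220 μL + 4700 μL = 4920 μL total → factor 4920/220 = 22.364
Step 2: 55 μL brought to 2.3 mL → factor 2300/55 = 41.818
Step 3: v brought to 1050 μL → factor = 1050 μL/v
Product of known-step factors = 935.21
Overall factor = 2.50 M / (0.560 mM) = 4464.3
Step-3 factor = 4464.3 / 935.21 = 4.7736
v = 1050 μL / 4.7736 = 220 μL

220 μL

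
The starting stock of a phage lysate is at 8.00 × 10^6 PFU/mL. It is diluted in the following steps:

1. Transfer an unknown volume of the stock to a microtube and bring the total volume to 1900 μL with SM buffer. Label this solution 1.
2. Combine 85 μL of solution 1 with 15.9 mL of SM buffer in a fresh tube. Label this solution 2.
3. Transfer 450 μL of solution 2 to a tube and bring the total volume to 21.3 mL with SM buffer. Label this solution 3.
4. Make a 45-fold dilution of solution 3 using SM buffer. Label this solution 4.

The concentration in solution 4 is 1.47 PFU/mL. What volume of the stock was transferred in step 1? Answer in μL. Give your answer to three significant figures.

Step 1: v brought to 1900 μL → factor = 1900 μL/v
Step 2: 85 μL + 15.9 mL = 15985 μL total → factor 15985/85 = 188.06
Step 3: 450 μL brought to 21.3 mL → factor 21300/450 = 47.333
Step 4: 45-fold → factor 45
Product of known-step factors = 4.0057 × 10^5
Overall factor = 8.00 × 10^6 PFU/mL / (1.47 PFU/mL) = 5.4422 × 10^6
Step-1 factor = 5.4422 × 10^6 / 4.0057 × 10^5 = 13.586
v = 1900 μL / 13.586 = 140 μL

140 μL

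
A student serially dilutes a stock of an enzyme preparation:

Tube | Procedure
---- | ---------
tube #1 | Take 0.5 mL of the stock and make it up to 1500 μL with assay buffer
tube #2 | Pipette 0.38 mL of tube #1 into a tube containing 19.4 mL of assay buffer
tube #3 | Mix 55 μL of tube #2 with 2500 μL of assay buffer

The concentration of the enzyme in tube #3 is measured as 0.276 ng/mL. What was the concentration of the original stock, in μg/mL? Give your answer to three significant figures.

Step 1: 0.5 mL brought to 1500 μL → factor 1.5/0.5 = 3
Step 2: 0.38 mL + 19.4 mL = 19.78 mL total → factor 19.78/0.38 = 52.053
Step 3: 55 μL + 2500 μL = 2555 μL total → factor 2555/55 = 46.455
Overall dilution factor = 3 × 52.053 × 46.455 = 7254.2
Stock = 0.276 ng/mL × 7254.2 = 2002 ng/mL = 2.00 μg/mL

2.00 μg/mL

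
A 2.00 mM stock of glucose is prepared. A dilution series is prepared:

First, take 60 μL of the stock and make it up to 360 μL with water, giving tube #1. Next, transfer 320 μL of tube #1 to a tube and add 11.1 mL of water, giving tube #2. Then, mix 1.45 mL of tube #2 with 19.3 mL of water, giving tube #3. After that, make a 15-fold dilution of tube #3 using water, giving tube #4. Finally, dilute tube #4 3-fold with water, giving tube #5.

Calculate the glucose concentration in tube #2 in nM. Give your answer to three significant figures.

Step 1: 60 μL brought to 360 μL → factor 360/60 = 6
Step 2: 320 μL + 11.1 mL = 11420 μL total → factor 11420/320 = 35.688
Dilution factor through tube #2 = 6 × 35.688 = 214.12
[tube #2] = 2.00 mM / 214.12 = 0.009340 mM = 9.34 × 10^3 nM

9.34 × 10^3 nM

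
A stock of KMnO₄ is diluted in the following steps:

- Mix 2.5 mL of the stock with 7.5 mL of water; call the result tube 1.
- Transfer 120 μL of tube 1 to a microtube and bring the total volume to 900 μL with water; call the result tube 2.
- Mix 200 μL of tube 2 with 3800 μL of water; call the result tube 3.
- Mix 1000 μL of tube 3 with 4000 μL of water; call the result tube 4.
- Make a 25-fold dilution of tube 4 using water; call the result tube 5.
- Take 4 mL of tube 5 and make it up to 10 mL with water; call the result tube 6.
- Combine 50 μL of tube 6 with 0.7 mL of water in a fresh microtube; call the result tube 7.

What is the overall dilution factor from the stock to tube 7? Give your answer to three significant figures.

Step 1: 2.5 mL + 7.5 mL = 10 mL total → factor 10/2.5 = 4
Step 2: 120 μL brought to 900 μL → factor 900/120 = 7.5
Step 3: 200 μL + 3800 μL = 4000 μL total → factor 4000/200 = 20
Step 4: 1000 μL + 4000 μL = 5000 μL total → factor 5000/1000 = 5
Step 5: 25-fold → factor 25
Step 6: 4 mL brought to 10 mL → factor 10/4 = 2.5
Step 7: 50 μL + 0.7 mL = 750 μL total → factor 750/50 = 15
Overall dilution factor = 4 × 7.5 × 20 × 5 × 25 × 2.5 × 15 = 2.8125 × 10^6

2.81 × 10^6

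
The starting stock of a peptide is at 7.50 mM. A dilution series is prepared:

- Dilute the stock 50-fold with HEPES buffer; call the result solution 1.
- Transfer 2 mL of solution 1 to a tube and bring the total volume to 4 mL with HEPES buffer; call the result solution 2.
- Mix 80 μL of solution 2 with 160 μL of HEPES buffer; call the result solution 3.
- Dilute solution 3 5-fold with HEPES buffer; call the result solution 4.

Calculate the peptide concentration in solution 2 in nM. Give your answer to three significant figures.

7.50 × 10^4 nM

Step 1: 50-fold → factor 50
Step 2: 2 mL brought to 4 mL → factor 4/2 = 2
Dilution factor through solution 2 = 50 × 2 = 100
[solution 2] = 7.50 mM / 100 = 0.07500 mM = 7.50 × 10^4 nM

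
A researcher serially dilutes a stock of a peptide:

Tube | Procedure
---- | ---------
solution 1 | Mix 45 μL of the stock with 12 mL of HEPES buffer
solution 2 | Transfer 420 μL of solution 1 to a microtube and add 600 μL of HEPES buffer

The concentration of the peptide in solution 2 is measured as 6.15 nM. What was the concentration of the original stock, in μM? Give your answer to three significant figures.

Step 1: 45 μL + 12 mL = 12045 μL total → factor 12045/45 = 267.67
Step 2: 420 μL + 600 μL = 1020 μL total → factor 1020/420 = 2.4286
Overall dilution factor = 267.67 × 2.4286 = 650.05
Stock = 6.15 nM × 650.05 = 3998 nM = 4.00 μM

4.00 μM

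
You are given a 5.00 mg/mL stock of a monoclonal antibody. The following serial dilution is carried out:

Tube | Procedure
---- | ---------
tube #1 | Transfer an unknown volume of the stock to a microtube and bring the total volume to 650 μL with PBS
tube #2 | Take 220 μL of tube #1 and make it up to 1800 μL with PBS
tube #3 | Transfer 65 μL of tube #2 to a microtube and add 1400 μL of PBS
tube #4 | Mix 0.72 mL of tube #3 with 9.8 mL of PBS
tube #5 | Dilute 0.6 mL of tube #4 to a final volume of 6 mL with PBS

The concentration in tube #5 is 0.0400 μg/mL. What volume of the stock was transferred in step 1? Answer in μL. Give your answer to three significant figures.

Step 1: v brought to 650 μL → factor = 650 μL/v
Step 2: 220 μL brought to 1800 μL → factor 1800/220 = 8.1818
Step 3: 65 μL + 1400 μL = 1465 μL total → factor 1465/65 = 22.538
Step 4: 0.72 mL + 9.8 mL = 10.52 mL total → factor 10.52/0.72 = 14.611
Step 5: 0.6 mL brought to 6 mL → factor 6/0.6 = 10
Product of known-step factors = 26944
Overall factor = 5.00 mg/mL / (0.0400 μg/mL) = 1.25 × 10^5
Step-1 factor = 1.25 × 10^5 / 26944 = 4.6393
v = 650 μL / 4.6393 = 140 μL

140 μL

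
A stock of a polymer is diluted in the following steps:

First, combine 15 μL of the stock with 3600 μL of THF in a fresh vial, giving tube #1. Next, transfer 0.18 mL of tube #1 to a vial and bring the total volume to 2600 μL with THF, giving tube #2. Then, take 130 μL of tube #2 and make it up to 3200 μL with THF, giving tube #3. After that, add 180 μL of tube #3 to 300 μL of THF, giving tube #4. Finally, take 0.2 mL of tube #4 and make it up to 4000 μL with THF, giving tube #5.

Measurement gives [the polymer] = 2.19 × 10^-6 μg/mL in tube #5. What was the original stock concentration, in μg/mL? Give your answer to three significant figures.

Step 1: 15 μL + 3600 μL = 3615 μL total → factor 3615/15 = 241
Step 2: 0.18 mL brought to 2600 μL → factor 2.6/0.18 = 14.444
Step 3: 130 μL brought to 3200 μL → factor 3200/130 = 24.615
Step 4: 180 μL + 300 μL = 480 μL total → factor 480/180 = 2.6667
Step 5: 0.2 mL brought to 4000 μL → factor 4/0.2 = 20
Overall dilution factor = 241 × 14.444 × 24.615 × 2.6667 × 20 = 4.5701 × 10^6
Stock = 2.19 × 10^-6 μg/mL × 4.5701 × 10^6 = 10.0 μg/mL

10.0 μg/mL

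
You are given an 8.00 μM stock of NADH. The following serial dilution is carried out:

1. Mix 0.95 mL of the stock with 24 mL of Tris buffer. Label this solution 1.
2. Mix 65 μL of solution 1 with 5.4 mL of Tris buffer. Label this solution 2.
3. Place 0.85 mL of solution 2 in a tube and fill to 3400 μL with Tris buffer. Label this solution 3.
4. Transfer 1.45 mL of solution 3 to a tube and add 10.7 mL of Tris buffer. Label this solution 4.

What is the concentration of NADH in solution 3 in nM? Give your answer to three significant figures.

Step 1: 0.95 mL + 24 mL = 24.95 mL total → factor 24.95/0.95 = 26.263
Step 2: 65 μL + 5.4 mL = 5465 μL total → factor 5465/65 = 84.077
Step 3: 0.85 mL brought to 3400 μL → factor 3.4/0.85 = 4
Dilution factor through solution 3 = 26.263 × 84.077 × 4 = 8832.5
[solution 3] = 8.00 μM / 8832.5 = 0.0009057 μM = 0.906 nM

0.906 nM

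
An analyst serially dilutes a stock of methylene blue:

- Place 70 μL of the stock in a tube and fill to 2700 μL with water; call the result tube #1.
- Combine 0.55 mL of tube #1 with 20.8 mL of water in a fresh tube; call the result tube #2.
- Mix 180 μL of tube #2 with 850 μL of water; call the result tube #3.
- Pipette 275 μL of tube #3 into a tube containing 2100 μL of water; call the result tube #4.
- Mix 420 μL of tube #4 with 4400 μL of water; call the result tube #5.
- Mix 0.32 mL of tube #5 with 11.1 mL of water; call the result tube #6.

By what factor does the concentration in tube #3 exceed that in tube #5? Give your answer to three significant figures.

Step 1: 70 μL brought to 2700 μL → factor 2700/70 = 38.571
Step 2: 0.55 mL + 20.8 mL = 21.35 mL total → factor 21.35/0.55 = 38.818
Step 3: 180 μL + 850 μL = 1030 μL total → factor 1030/180 = 5.7222
Step 4: 275 μL + 2100 μL = 2375 μL total → factor 2375/275 = 8.6364
Step 5: 420 μL + 4400 μL = 4820 μL total → factor 4820/420 = 11.476
Dilution factor to tube #3 = 8567.7; to tube #5 = 8.4917 × 10^5
[tube #3]/[tube #5] = (factor to tube #5)/(factor to tube #3) = 8.4917 × 10^5/8567.7 = 99.1

99.1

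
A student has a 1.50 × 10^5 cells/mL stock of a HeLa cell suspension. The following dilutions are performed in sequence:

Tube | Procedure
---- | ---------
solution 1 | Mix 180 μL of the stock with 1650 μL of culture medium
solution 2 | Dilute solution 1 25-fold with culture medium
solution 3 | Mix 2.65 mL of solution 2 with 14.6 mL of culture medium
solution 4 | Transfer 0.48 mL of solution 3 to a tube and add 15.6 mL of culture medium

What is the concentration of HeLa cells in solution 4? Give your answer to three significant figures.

2.71 cells/mL

Step 1: 180 μL + 1650 μL = 1830 μL total → factor 1830/180 = 10.167
Step 2: 25-fold → factor 25
Step 3: 2.65 mL + 14.6 mL = 17.25 mL total → factor 17.25/2.65 = 6.5094
Step 4: 0.48 mL + 15.6 mL = 16.08 mL total → factor 16.08/0.48 = 33.5
Overall dilution factor = 10.167 × 25 × 6.5094 × 33.5 = 55425
Final = 1.50 × 10^5 cells/mL / 55425 = 2.71 cells/mL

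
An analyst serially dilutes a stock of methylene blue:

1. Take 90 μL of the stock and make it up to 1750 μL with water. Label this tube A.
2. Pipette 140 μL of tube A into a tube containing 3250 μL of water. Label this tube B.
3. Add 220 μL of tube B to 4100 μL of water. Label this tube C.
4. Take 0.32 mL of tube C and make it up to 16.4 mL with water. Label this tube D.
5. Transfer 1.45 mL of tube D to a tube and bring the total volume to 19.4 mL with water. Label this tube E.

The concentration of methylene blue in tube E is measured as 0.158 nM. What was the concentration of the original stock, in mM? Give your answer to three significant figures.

1.00 mM

Step 1: 90 μL brought to 1750 μL → factor 1750/90 = 19.444
Step 2: 140 μL + 3250 μL = 3390 μL total → factor 3390/140 = 24.214
Step 3: 220 μL + 4100 μL = 4320 μL total → factor 4320/220 = 19.636
Step 4: 0.32 mL brought to 16.4 mL → factor 16.4/0.32 = 51.25
Step 5: 1.45 mL brought to 19.4 mL → factor 19.4/1.45 = 13.379
Overall dilution factor = 19.444 × 24.214 × 19.636 × 51.25 × 13.379 = 6.3395 × 10^6
Stock = 0.158 nM × 6.3395 × 10^6 = 1.002 × 10^6 nM = 1.00 mM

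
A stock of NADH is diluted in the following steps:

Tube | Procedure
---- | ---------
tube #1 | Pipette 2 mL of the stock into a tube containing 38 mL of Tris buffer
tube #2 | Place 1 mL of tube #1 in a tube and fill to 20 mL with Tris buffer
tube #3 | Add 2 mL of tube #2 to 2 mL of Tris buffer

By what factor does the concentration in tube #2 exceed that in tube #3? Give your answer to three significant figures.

Step 1: 2 mL + 38 mL = 40 mL total → factor 40/2 = 20
Step 2: 1 mL brought to 20 mL → factor 20/1 = 20
Step 3: 2 mL + 2 mL = 4 mL total → factor 4/2 = 2
Dilution factor to tube #2 = 400; to tube #3 = 800
[tube #2]/[tube #3] = (factor to tube #3)/(factor to tube #2) = 800/400 = 2.00

2.00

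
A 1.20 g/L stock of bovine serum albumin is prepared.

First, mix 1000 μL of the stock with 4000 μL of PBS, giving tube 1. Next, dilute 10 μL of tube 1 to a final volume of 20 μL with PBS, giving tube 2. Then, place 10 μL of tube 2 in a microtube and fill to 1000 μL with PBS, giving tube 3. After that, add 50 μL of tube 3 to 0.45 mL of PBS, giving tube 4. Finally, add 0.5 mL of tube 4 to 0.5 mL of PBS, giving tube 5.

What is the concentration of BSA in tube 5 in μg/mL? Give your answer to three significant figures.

Step 1: 1000 μL + 4000 μL = 5000 μL total → factor 5000/1000 = 5
Step 2: 10 μL brought to 20 μL → factor 20/10 = 2
Step 3: 10 μL brought to 1000 μL → factor 1000/10 = 100
Step 4: 50 μL + 0.45 mL = 500 μL total → factor 500/50 = 10
Step 5: 0.5 mL + 0.5 mL = 1 mL total → factor 1/0.5 = 2
Overall dilution factor = 5 × 2 × 100 × 10 × 2 = 20000
Final = 1.20 g/L / 20000 = 6.000 × 10^-5 g/L = 0.0600 μg/mL

0.0600 μg/mL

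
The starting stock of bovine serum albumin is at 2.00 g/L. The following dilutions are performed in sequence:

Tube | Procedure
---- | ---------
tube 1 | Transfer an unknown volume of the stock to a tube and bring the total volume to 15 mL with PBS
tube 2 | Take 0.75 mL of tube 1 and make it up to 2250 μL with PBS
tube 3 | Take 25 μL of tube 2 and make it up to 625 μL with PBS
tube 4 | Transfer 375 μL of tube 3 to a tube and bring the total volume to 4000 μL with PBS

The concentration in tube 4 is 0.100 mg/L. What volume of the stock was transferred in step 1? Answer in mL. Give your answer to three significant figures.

0.600 mL

Step 1: v brought to 15 mL → factor = 15 mL/v
Step 2: 0.75 mL brought to 2250 μL → factor 2.25/0.75 = 3
Step 3: 25 μL brought to 625 μL → factor 625/25 = 25
Step 4: 375 μL brought to 4000 μL → factor 4000/375 = 10.667
Product of known-step factors = 800
Overall factor = 2.00 g/L / (0.100 mg/L) = 20000
Step-1 factor = 20000 / 800 = 25
v = 15 mL / 25 = 0.600 mL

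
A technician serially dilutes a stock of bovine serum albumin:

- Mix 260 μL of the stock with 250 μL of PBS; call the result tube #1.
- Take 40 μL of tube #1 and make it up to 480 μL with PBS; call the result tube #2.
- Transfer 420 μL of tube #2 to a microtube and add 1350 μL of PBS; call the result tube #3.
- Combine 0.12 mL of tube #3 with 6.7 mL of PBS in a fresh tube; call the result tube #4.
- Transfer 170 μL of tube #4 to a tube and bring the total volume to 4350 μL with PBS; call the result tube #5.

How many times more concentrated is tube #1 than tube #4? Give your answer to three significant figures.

2.87 × 10^3

Step 1: 260 μL + 250 μL = 510 μL total → factor 510/260 = 1.9615
Step 2: 40 μL brought to 480 μL → factor 480/40 = 12
Step 3: 420 μL + 1350 μL = 1770 μL total → factor 1770/420 = 4.2143
Step 4: 0.12 mL + 6.7 mL = 6.82 mL total → factor 6.82/0.12 = 56.833
Dilution factor to tube #1 = 1.9615; to tube #4 = 5637.7
[tube #1]/[tube #4] = (factor to tube #4)/(factor to tube #1) = 5637.7/1.9615 = 2.87 × 10^3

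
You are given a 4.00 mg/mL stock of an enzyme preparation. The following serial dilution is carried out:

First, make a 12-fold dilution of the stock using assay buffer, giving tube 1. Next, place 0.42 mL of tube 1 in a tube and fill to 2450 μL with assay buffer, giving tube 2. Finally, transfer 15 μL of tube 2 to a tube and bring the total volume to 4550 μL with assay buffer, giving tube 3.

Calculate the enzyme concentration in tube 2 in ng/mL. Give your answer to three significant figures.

5.71 × 10^4 ng/mL

Step 1: 12-fold → factor 12
Step 2: 0.42 mL brought to 2450 μL → factor 2.45/0.42 = 5.8333
Dilution factor through tube 2 = 12 × 5.8333 = 70
[tube 2] = 4.00 mg/mL / 70 = 0.05714 mg/mL = 5.71 × 10^4 ng/mL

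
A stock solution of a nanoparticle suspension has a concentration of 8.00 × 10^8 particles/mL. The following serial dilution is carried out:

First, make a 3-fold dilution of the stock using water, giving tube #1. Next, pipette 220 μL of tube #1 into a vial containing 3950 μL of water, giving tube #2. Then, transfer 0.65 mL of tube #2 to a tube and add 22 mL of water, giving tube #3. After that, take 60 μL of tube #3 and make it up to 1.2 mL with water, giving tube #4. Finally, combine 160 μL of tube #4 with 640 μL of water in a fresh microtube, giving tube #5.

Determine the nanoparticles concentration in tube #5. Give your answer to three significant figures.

4.04 × 10^3 particles/mL

Step 1: 3-fold → factor 3
Step 2: 220 μL + 3950 μL = 4170 μL total → factor 4170/220 = 18.955
Step 3: 0.65 mL + 22 mL = 22.65 mL total → factor 22.65/0.65 = 34.846
Step 4: 60 μL brought to 1.2 mL → factor 1200/60 = 20
Step 5: 160 μL + 640 μL = 800 μL total → factor 800/160 = 5
Overall dilution factor = 3 × 18.955 × 34.846 × 20 × 5 = 1.9815 × 10^5
Final = 8.00 × 10^8 particles/mL / 1.9815 × 10^5 = 4.04 × 10^3 particles/mL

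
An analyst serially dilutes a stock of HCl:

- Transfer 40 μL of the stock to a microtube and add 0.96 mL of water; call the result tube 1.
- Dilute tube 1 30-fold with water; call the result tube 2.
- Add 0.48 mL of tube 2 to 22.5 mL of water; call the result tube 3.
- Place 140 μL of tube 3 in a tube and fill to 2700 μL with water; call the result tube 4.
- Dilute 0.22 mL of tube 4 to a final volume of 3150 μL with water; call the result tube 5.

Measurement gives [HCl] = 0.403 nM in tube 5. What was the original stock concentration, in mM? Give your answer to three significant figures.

4.00 mM

Step 1: 40 μL + 0.96 mL = 1000 μL total → factor 1000/40 = 25
Step 2: 30-fold → factor 30
Step 3: 0.48 mL + 22.5 mL = 22.98 mL total → factor 22.98/0.48 = 47.875
Step 4: 140 μL brought to 2700 μL → factor 2700/140 = 19.286
Step 5: 0.22 mL brought to 3150 μL → factor 3.15/0.22 = 14.318
Overall dilution factor = 25 × 30 × 47.875 × 19.286 × 14.318 = 9.915 × 10^6
Stock = 0.403 nM × 9.915 × 10^6 = 3.996 × 10^6 nM = 4.00 mM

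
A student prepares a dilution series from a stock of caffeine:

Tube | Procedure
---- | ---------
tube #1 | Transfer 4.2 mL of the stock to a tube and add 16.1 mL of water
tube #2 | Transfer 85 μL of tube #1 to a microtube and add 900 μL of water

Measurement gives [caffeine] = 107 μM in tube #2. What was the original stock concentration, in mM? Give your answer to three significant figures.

5.99 mM

Step 1: 4.2 mL + 16.1 mL = 20.3 mL total → factor 20.3/4.2 = 4.8333
Step 2: 85 μL + 900 μL = 985 μL total → factor 985/85 = 11.588
Overall dilution factor = 4.8333 × 11.588 = 56.01
Stock = 107 μM × 56.01 = 5993 μM = 5.99 mM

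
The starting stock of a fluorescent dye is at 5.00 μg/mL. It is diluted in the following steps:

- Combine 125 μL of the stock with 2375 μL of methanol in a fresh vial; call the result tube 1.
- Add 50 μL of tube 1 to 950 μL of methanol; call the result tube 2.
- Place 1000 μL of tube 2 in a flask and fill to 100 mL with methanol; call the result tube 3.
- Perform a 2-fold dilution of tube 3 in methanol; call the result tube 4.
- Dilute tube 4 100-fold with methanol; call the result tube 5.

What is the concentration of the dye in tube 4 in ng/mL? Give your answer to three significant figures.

Step 1: 125 μL + 2375 μL = 2500 μL total → factor 2500/125 = 20
Step 2: 50 μL + 950 μL = 1000 μL total → factor 1000/50 = 20
Step 3: 1000 μL brought to 100 mL → factor 1 × 10^5/1000 = 100
Step 4: 2-fold → factor 2
Dilution factor through tube 4 = 20 × 20 × 100 × 2 = 80000
[tube 4] = 5.00 μg/mL / 80000 = 6.250 × 10^-5 μg/mL = 0.0625 ng/mL

0.0625 ng/mL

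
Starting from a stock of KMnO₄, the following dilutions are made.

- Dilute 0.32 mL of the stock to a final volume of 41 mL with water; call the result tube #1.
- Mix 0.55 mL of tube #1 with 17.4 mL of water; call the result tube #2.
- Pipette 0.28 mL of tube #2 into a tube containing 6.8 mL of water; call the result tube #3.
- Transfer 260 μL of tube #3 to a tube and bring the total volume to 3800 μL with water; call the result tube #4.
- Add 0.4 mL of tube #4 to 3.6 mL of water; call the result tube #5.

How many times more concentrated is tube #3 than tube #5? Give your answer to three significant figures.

146

Step 1: 0.32 mL brought to 41 mL → factor 41/0.32 = 128.12
Step 2: 0.55 mL + 17.4 mL = 17.95 mL total → factor 17.95/0.55 = 32.636
Step 3: 0.28 mL + 6.8 mL = 7.08 mL total → factor 7.08/0.28 = 25.286
Step 4: 260 μL brought to 3800 μL → factor 3800/260 = 14.615
Step 5: 0.4 mL + 3.6 mL = 4 mL total → factor 4/0.4 = 10
Dilution factor to tube #3 = 1.0573 × 10^5; to tube #5 = 1.5453 × 10^7
[tube #3]/[tube #5] = (factor to tube #5)/(factor to tube #3) = 1.5453 × 10^7/1.0573 × 10^5 = 146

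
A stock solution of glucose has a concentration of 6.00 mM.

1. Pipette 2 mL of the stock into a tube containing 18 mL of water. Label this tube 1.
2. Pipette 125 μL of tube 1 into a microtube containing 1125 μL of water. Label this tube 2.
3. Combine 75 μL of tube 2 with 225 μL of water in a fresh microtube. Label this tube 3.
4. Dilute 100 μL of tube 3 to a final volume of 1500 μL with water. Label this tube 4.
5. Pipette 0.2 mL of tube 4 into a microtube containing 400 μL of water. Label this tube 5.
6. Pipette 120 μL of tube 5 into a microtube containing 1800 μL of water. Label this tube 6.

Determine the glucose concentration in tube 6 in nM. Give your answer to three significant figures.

20.8 nM

Step 1: 2 mL + 18 mL = 20 mL total → factor 20/2 = 10
Step 2: 125 μL + 1125 μL = 1250 μL total → factor 1250/125 = 10
Step 3: 75 μL + 225 μL = 300 μL total → factor 300/75 = 4
Step 4: 100 μL brought to 1500 μL → factor 1500/100 = 15
Step 5: 0.2 mL + 400 μL = 0.6 mL total → factor 0.6/0.2 = 3
Step 6: 120 μL + 1800 μL = 1920 μL total → factor 1920/120 = 16
Overall dilution factor = 10 × 10 × 4 × 15 × 3 × 16 = 2.88 × 10^5
Final = 6.00 mM / 2.88 × 10^5 = 2.083 × 10^-5 mM = 20.8 nM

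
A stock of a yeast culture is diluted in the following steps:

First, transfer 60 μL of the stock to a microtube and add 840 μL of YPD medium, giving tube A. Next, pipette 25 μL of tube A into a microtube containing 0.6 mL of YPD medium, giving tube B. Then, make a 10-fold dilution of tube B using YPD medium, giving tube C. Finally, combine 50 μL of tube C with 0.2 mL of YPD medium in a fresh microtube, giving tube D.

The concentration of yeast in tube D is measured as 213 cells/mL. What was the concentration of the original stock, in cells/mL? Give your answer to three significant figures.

3.99 × 10^6 cells/mL

Step 1: 60 μL + 840 μL = 900 μL total → factor 900/60 = 15
Step 2: 25 μL + 0.6 mL = 625 μL total → factor 625/25 = 25
Step 3: 10-fold → factor 10
Step 4: 50 μL + 0.2 mL = 250 μL total → factor 250/50 = 5
Overall dilution factor = 15 × 25 × 10 × 5 = 18750
Stock = 213 cells/mL × 18750 = 3.99 × 10^6 cells/mL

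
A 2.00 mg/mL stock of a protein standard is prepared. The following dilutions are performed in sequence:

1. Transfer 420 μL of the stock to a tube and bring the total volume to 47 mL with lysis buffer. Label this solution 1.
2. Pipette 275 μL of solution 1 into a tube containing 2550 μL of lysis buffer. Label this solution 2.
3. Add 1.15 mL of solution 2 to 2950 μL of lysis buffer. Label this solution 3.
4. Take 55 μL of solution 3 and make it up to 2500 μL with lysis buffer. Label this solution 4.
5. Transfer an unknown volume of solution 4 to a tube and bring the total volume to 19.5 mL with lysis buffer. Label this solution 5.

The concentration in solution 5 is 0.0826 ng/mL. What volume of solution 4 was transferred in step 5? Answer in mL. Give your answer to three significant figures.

Step 1: 420 μL brought to 47 mL → factor 47000/420 = 111.9
Step 2: 275 μL + 2550 μL = 2825 μL total → factor 2825/275 = 10.273
Step 3: 1.15 mL + 2950 μL = 4.1 mL total → factor 4.1/1.15 = 3.5652
Step 4: 55 μL brought to 2500 μL → factor 2500/55 = 45.455
Step 5: v brought to 19.5 mL → factor = 19.5 mL/v
Product of known-step factors = 1.8629 × 10^5
Overall factor = 2.00 mg/mL / (0.0826 ng/mL) = 2.4213 × 10^7
Step-5 factor = 2.4213 × 10^7 / 1.8629 × 10^5 = 129.97
v = 19.5 mL / 129.97 = 0.150 mL

0.150 mL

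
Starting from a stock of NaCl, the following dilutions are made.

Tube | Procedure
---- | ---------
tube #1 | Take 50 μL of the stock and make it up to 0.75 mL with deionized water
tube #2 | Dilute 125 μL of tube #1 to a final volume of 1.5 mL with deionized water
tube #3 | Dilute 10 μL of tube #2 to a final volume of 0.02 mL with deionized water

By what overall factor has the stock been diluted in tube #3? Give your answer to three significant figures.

360

Step 1: 50 μL brought to 0.75 mL → factor 750/50 = 15
Step 2: 125 μL brought to 1.5 mL → factor 1500/125 = 12
Step 3: 10 μL brought to 0.02 mL → factor 20/10 = 2
Overall dilution factor = 15 × 12 × 2 = 360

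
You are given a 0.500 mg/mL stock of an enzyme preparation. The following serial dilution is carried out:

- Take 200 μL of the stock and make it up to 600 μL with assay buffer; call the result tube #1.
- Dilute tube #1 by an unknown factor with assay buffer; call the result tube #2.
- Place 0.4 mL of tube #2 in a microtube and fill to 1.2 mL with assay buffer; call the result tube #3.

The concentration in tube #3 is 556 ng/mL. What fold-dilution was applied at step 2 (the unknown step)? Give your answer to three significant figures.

Step 1: 200 μL brought to 600 μL → factor 600/200 = 3
Step 2: unknown factor x
Step 3: 0.4 mL brought to 1.2 mL → factor 1.2/0.4 = 3
Product of known-step factors = 9
Overall factor = 0.500 mg/mL / (556 ng/mL) = 899.28
x = 899.28 / 9 = 99.9

99.9-fold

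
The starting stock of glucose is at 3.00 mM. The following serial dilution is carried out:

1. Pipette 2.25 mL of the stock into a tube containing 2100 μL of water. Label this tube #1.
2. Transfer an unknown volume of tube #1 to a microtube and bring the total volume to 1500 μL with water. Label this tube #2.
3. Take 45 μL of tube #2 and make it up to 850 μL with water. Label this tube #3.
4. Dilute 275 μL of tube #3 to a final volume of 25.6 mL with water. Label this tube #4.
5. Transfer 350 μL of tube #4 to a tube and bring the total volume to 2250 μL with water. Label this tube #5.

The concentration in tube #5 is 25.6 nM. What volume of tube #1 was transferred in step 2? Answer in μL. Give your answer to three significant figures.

Step 1: 2.25 mL + 2100 μL = 4.35 mL total → factor 4.35/2.25 = 1.9333
Step 2: v brought to 1500 μL → factor = 1500 μL/v
Step 3: 45 μL brought to 850 μL → factor 850/45 = 18.889
Step 4: 275 μL brought to 25.6 mL → factor 25600/275 = 93.091
Step 5: 350 μL brought to 2250 μL → factor 2250/350 = 6.4286
Product of known-step factors = 21854
Overall factor = 3.00 mM / (25.6 nM) = 1.1719 × 10^5
Step-2 factor = 1.1719 × 10^5 / 21854 = 5.3622
v = 1500 μL / 5.3622 = 280 μL

280 μL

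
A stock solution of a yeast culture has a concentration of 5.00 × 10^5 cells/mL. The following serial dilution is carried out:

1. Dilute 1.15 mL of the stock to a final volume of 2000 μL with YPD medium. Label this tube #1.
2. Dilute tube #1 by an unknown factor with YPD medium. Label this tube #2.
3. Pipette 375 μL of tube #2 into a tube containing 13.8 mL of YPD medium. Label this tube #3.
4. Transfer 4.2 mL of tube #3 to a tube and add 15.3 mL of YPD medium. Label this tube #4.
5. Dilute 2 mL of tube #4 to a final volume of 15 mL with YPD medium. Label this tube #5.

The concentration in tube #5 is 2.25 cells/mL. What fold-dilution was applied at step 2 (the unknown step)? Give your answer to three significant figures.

Step 1: 1.15 mL brought to 2000 μL → factor 2/1.15 = 1.7391
Step 2: unknown factor x
Step 3: 375 μL + 13.8 mL = 14175 μL total → factor 14175/375 = 37.8
Step 4: 4.2 mL + 15.3 mL = 19.5 mL total → factor 19.5/4.2 = 4.6429
Step 5: 2 mL brought to 15 mL → factor 15/2 = 7.5
Product of known-step factors = 2289.1
Overall factor = 5.00 × 10^5 cells/mL / (2.25 cells/mL) = 2.2222 × 10^5
x = 2.2222 × 10^5 / 2289.1 = 97.1

97.1-fold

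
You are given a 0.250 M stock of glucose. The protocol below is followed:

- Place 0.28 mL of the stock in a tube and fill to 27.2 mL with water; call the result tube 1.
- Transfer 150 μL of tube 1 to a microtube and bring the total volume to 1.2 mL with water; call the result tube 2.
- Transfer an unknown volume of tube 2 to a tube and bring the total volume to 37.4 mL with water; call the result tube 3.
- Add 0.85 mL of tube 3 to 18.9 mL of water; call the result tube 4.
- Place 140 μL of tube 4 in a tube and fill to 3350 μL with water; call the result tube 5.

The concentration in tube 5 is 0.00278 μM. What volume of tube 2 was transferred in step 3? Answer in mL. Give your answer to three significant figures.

Step 1: 0.28 mL brought to 27.2 mL → factor 27.2/0.28 = 97.143
Step 2: 150 μL brought to 1.2 mL → factor 1200/150 = 8
Step 3: v brought to 37.4 mL → factor = 37.4 mL/v
Step 4: 0.85 mL + 18.9 mL = 19.75 mL total → factor 19.75/0.85 = 23.235
Step 5: 140 μL brought to 3350 μL → factor 3350/140 = 23.929
Product of known-step factors = 4.3208 × 10^5
Overall factor = 0.250 M / (0.00278 μM) = 8.9928 × 10^7
Step-3 factor = 8.9928 × 10^7 / 4.3208 × 10^5 = 208.13
v = 37.4 mL / 208.13 = 0.180 mL

0.180 mL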